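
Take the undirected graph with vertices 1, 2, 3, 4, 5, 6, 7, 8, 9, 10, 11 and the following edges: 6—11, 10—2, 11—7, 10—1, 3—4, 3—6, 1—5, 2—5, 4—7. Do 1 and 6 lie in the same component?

The component containing 1 is {1, 2, 5, 10}, and 6 is not in it.

No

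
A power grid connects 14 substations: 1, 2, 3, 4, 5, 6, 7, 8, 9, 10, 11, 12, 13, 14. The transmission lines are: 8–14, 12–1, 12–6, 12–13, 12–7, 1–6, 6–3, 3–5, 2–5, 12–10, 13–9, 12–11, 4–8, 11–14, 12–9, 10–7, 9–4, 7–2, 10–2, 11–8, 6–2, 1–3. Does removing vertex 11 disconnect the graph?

No

Deleting 11 leaves 1 component (was 1) (its neighbors 8, 12, 14 remain connected to each other), so 11 is not a cut vertex.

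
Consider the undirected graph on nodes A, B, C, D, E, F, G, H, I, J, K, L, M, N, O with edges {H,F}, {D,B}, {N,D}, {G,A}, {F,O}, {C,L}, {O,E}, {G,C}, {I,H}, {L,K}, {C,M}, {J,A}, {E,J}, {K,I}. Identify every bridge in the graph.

B-D, C-M, D-N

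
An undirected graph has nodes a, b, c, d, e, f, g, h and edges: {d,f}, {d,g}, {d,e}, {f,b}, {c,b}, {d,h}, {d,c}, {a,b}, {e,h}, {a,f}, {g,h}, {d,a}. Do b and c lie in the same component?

From b we can reach a, b, c, d, e, f, g, h, which includes c.

Yes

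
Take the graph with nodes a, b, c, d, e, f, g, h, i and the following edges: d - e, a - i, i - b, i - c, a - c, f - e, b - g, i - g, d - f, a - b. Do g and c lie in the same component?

Yes

From g we can reach a, b, c, g, i, which includes c.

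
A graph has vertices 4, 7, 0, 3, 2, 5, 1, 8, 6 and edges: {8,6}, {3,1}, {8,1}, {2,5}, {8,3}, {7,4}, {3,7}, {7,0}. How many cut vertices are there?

Removing 3 increases the component count from 2 to 3, so 3 is a cut vertex.
Removing 7 increases the component count from 2 to 4, so 7 is a cut vertex.
Removing 8 increases the component count from 2 to 3, so 8 is a cut vertex.
By contrast removing 0 leaves 2 components; it is not a cut vertex. No other vertex is a cut vertex either.

3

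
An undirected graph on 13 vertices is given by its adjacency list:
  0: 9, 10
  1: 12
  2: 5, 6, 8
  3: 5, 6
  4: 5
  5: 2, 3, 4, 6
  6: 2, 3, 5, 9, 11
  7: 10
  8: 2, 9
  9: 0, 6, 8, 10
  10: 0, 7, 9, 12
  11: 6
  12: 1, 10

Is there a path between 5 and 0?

Yes

From 5 we can reach 0, 1, 2, 3, 4, 5, 6, 7, 8, 9, 10, 11, 12, which includes 0.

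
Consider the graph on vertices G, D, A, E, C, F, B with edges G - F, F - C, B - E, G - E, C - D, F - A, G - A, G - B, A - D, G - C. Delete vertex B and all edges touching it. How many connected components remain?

1

With B gone, the remaining components are: {A, C, D, E, F, G}.
That is 1 component.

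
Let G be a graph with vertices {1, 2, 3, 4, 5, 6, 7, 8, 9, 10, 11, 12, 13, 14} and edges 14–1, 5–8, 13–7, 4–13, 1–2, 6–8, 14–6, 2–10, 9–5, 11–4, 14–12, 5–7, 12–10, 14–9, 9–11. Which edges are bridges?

none

The edges on the cycle 14-1-2-10-12-14 are not bridges since each lies on that cycle.
Every edge lies on some cycle, so there are no bridges.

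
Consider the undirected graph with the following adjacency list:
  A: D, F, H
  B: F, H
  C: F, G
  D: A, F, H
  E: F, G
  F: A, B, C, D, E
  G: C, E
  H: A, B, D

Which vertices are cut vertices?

F

Removing F increases the component count from 1 to 2, so F is a cut vertex.
By contrast removing H leaves 1 component; it is not a cut vertex. No other vertex is a cut vertex either.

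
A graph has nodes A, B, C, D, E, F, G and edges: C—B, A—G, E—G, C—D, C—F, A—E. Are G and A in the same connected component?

Yes

From G we can reach A, E, G, which includes A.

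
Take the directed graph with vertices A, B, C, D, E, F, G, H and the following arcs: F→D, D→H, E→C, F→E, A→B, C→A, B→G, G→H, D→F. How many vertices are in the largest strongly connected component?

2

{D, F} are all mutually reachable — one SCC of size 2.
{B} is an SCC by itself.
{A} is an SCC by itself.
{H} is an SCC by itself.
{G} is an SCC by itself.
(and 2 more singleton SCCs)
The largest has 2 vertices.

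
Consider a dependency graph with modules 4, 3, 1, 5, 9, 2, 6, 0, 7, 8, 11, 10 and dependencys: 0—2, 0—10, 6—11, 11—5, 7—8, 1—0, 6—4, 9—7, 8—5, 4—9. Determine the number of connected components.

3

3 is isolated — a component by itself.
Starting from 0 we can reach 0, 1, 2, 10. That is one component of size 4.
Starting from 4 we can reach 4, 5, 6, 7, 8, 9, 11. That is one component of size 7.
Total: 3 components.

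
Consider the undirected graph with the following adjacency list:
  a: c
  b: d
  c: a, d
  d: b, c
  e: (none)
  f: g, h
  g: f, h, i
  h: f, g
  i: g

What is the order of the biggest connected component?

4

e is isolated — a component by itself.
Starting from a we can reach a, b, c, d. That is one component of size 4.
Starting from f we can reach f, g, h, i. That is one component of size 4.
The largest has 4 vertices.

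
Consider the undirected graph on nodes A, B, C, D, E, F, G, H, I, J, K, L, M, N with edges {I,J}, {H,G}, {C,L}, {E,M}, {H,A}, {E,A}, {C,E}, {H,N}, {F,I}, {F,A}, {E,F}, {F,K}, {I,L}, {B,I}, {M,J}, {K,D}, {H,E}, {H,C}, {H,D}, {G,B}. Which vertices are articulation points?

H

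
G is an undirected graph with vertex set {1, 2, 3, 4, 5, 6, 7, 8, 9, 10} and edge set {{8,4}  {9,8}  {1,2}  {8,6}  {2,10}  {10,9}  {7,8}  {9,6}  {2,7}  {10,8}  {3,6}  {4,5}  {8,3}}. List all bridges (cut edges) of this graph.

1-2, 4-5, 4-8

The edges on the cycle 2-10-9-6-8-7-2 are not bridges since each lies on that cycle.
But removing 4-5 disconnects 4 from 5; removing 1-2 disconnects 1 from 2; removing 4-8 disconnects 4 from 8 — these are bridges.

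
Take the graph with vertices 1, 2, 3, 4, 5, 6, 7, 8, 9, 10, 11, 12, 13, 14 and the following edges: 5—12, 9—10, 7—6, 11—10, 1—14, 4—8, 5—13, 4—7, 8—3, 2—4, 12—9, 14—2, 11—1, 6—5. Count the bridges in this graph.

3

The edges on the cycle 11-1-14-2-4-7-6-5-12-9-10-11 are not bridges since each lies on that cycle.
But removing 13—5 disconnects 13 from 5; removing 8—4 disconnects 8 from 4; removing 8—3 disconnects 8 from 3 — these are bridges.
That makes 3 bridges.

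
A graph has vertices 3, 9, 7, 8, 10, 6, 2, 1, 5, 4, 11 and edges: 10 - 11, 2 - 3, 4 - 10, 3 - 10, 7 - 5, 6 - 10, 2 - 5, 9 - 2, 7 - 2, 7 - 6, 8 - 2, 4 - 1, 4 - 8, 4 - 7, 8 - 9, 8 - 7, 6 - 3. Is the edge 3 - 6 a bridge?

After removing 3 - 6, the path 3-10-6 still connects them, so the edge is not a bridge.

No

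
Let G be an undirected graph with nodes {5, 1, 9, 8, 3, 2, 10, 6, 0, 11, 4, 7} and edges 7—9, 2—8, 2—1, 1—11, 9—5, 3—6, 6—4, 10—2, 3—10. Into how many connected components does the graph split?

0 is isolated — a component by itself.
Starting from 5 we can reach 5, 7, 9. That is one component of size 3.
Starting from 1 we can reach 1, 2, 3, 4, 6, 8, 10, 11. That is one component of size 8.
Total: 3 components.

3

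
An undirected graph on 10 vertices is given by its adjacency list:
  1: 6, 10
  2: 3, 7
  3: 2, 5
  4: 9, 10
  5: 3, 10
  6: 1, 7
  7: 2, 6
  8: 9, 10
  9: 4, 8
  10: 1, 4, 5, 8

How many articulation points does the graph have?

1

Removing 10 increases the component count from 1 to 2, so 10 is a cut vertex.
By contrast removing 3 leaves 1 component; it is not a cut vertex. No other vertex is a cut vertex either.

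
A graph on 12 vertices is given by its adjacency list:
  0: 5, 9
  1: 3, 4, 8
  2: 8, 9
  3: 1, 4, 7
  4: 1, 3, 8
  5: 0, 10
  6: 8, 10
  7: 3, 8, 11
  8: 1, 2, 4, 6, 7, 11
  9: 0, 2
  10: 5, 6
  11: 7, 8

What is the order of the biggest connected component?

Starting from 0 we can reach 0, 1, 2, 3, 4, 5, 6, 7, 8, 9, 10, 11. That is one component of size 12.
The largest has 12 vertices.

12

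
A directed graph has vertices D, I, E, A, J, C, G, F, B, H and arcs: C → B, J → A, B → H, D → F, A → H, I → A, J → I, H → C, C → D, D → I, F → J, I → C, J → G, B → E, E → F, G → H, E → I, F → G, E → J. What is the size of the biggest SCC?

{A, B, C, D, E, F, G, H, I, J} are all mutually reachable — one SCC of size 10.
The largest has 10 vertices.

10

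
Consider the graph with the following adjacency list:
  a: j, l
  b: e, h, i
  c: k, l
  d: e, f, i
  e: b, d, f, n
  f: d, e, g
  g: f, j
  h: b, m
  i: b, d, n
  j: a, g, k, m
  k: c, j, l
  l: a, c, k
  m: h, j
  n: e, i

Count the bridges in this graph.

0

The edges on the cycle k-c-l-k are not bridges since each lies on that cycle.
Every edge lies on some cycle, so there are no bridges.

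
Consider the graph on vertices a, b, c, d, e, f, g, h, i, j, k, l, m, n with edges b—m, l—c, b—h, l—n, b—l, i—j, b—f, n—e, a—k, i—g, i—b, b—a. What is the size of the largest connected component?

13

d is isolated — a component by itself.
Starting from a we can reach a, b, c, e, f, g, h, i, j, k, l, m, n. That is one component of size 13.
The largest has 13 vertices.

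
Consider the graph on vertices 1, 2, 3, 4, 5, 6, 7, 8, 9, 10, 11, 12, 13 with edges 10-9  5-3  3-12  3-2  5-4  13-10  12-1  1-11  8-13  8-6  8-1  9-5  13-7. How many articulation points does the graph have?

5

Removing 1 increases the component count from 1 to 2, so 1 is a cut vertex.
Removing 3 increases the component count from 1 to 2, so 3 is a cut vertex.
Removing 5 increases the component count from 1 to 2, so 5 is a cut vertex.
Likewise 8, 13 are cut vertices.
By contrast removing 6 leaves 1 component; it is not a cut vertex. No other vertex is a cut vertex either.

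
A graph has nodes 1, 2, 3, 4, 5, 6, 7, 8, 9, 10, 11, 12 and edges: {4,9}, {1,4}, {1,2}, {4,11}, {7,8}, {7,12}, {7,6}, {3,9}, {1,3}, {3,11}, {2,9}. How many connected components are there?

4

5 is isolated — a component by itself.
10 is isolated — a component by itself.
Starting from 6 we can reach 6, 7, 8, 12. That is one component of size 4.
Starting from 1 we can reach 1, 2, 3, 4, 9, 11. That is one component of size 6.
Total: 4 components.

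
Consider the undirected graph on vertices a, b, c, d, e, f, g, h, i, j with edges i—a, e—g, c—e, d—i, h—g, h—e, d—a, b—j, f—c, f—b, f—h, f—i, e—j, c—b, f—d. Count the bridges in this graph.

The edges on the cycle f-c-b-f are not bridges since each lies on that cycle.
Every edge lies on some cycle, so there are no bridges.

0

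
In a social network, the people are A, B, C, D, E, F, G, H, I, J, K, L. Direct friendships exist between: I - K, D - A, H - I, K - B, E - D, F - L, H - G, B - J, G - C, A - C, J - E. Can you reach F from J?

The component containing J is {A, B, C, D, E, G, H, I, J, K}, and F is not in it.

No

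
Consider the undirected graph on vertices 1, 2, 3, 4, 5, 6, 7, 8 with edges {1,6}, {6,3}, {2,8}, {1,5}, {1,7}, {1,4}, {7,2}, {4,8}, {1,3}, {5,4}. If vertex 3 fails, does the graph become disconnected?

Deleting 3 leaves 1 component (was 1) (its neighbors 1, 6 remain connected to each other), so 3 is not a cut vertex.

No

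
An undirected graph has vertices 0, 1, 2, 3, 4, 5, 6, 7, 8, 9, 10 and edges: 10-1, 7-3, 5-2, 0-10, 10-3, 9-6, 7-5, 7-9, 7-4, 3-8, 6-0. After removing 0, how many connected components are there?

With 0 gone, the remaining components are: {1, 2, 3, 4, 5, 6, 7, 8, 9, 10}.
That is 1 component.

1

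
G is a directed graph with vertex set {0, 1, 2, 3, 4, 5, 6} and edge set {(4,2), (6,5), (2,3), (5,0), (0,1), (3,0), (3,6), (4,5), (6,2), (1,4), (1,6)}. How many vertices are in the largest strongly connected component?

7

{0, 1, 2, 3, 4, 5, 6} are all mutually reachable — one SCC of size 7.
The largest has 7 vertices.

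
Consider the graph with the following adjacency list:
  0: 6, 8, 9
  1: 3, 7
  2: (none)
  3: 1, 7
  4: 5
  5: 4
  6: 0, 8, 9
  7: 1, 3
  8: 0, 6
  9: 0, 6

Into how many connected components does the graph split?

2 is isolated — a component by itself.
Starting from 4 we can reach 4, 5. That is one component of size 2.
Starting from 1 we can reach 1, 3, 7. That is one component of size 3.
Starting from 0 we can reach 0, 6, 8, 9. That is one component of size 4.
Total: 4 components.

4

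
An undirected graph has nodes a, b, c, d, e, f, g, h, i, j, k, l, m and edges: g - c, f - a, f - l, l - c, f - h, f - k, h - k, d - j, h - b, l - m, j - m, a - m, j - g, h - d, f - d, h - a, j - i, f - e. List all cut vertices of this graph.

f, h, j

Removing f increases the component count from 1 to 2, so f is a cut vertex.
Removing h increases the component count from 1 to 2, so h is a cut vertex.
Removing j increases the component count from 1 to 2, so j is a cut vertex.
By contrast removing a leaves 1 component; it is not a cut vertex. No other vertex is a cut vertex either.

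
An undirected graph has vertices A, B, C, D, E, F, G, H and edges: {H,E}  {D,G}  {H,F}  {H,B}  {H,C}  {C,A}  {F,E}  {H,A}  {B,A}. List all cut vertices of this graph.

Removing H increases the component count from 2 to 3, so H is a cut vertex.
By contrast removing D leaves 2 components; it is not a cut vertex. No other vertex is a cut vertex either.

H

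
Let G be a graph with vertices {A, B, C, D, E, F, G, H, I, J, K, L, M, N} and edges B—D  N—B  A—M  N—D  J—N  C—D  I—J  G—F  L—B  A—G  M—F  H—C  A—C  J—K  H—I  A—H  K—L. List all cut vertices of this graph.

A

Removing A increases the component count from 2 to 3, so A is a cut vertex.
By contrast removing K leaves 2 components; it is not a cut vertex. No other vertex is a cut vertex either.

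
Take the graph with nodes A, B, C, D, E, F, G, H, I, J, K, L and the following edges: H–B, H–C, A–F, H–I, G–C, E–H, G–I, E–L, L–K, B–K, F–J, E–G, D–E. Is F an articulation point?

Deleting F raises the number of components from 2 to 3, so F is a cut vertex.

Yes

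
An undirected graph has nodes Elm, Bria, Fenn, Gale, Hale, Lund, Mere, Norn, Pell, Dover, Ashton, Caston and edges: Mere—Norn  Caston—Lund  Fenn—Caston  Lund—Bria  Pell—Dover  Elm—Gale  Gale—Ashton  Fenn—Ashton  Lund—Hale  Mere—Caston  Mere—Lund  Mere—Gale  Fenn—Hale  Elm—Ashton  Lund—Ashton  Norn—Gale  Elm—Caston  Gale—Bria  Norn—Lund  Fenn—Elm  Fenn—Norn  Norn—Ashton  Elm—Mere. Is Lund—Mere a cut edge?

After removing Lund—Mere, the path Lund-Norn-Mere still connects them, so the edge is not a bridge.

No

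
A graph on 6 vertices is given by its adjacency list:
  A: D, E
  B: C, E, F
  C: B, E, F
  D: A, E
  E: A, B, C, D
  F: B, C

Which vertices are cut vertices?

Removing E increases the component count from 1 to 2, so E is a cut vertex.
By contrast removing B leaves 1 component; it is not a cut vertex. No other vertex is a cut vertex either.

E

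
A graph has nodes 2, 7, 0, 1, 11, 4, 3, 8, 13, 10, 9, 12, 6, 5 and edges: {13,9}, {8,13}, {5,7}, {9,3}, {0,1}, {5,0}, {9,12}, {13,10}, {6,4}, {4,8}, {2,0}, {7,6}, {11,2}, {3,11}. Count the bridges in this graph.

3

The edges on the cycle 5-7-6-4-8-13-9-3-11-2-0-5 are not bridges since each lies on that cycle.
But removing 12—9 disconnects 12 from 9; removing 10—13 disconnects 10 from 13; removing 0—1 disconnects 0 from 1 — these are bridges.
That makes 3 bridges.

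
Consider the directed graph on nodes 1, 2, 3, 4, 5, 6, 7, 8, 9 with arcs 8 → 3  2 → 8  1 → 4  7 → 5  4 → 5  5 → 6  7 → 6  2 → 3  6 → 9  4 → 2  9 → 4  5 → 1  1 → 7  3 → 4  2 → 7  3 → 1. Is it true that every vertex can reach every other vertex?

Yes

From 6 we can reach every vertex (1, 2, 3, 4, 5, 6, 7, 8, 9), and every vertex can reach 6 (1, 2, 3, 4, 5, 6, 7, 8, 9). So the whole graph is one strongly connected component.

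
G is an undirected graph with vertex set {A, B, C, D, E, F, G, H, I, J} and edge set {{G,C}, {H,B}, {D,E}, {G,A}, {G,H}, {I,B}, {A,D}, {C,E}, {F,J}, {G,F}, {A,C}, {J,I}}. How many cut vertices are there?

1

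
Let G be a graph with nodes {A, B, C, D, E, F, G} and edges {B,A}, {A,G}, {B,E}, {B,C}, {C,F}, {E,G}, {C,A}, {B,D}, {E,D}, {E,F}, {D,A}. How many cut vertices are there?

0

Removing A, for instance, still leaves 1 component. No single vertex removal increases the component count — the graph has no articulation points.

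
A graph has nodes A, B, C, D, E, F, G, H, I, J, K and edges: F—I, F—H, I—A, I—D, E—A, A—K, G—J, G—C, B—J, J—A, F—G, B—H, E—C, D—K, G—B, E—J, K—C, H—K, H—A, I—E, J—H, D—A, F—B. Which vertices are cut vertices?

Removing I, for instance, still leaves 1 component. No single vertex removal increases the component count — the graph has no articulation points.

none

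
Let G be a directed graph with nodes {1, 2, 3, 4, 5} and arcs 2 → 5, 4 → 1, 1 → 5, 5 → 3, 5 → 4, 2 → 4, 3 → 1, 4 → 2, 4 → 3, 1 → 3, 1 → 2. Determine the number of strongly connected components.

1

{1, 2, 3, 4, 5} are all mutually reachable — one SCC of size 5.
That gives 1 strongly connected component.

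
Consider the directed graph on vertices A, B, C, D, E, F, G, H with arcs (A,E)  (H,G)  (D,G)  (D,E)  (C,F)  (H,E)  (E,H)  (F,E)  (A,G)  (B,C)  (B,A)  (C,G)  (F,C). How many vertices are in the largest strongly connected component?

2

{E, H} are all mutually reachable — one SCC of size 2.
{C, F} are all mutually reachable — one SCC of size 2.
{D} is an SCC by itself.
{G} is an SCC by itself.
{B} is an SCC by itself.
(and 1 more singleton SCC)
The largest has 2 vertices.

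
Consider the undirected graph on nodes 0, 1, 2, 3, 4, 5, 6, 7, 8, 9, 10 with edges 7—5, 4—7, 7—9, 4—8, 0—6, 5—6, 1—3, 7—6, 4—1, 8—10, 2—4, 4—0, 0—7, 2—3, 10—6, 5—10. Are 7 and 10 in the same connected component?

Yes

From 7 we can reach 0, 1, 2, 3, 4, 5, 6, 7, 8, 9, 10, which includes 10.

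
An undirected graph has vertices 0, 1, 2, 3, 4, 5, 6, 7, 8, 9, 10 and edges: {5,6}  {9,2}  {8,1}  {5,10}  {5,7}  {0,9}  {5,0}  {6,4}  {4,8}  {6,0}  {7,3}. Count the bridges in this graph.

8

The edges on the cycle 5-6-0-5 are not bridges since each lies on that cycle.
But removing 9–2 disconnects 9 from 2; removing 8–1 disconnects 8 from 1; removing 5–7 disconnects 5 from 7; removing 4–8 disconnects 4 from 8 — these are bridges.
In total 8 edges are bridges.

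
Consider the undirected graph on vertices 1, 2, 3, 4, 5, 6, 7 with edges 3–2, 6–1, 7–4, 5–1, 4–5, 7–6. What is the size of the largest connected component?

Starting from 2 we can reach 2, 3. That is one component of size 2.
Starting from 1 we can reach 1, 4, 5, 6, 7. That is one component of size 5.
The largest has 5 vertices.

5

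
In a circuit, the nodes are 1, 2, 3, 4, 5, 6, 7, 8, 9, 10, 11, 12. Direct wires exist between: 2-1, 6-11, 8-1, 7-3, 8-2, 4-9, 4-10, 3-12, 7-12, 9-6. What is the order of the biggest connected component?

5

5 is isolated — a component by itself.
Starting from 1 we can reach 1, 2, 8. That is one component of size 3.
Starting from 3 we can reach 3, 7, 12. That is one component of size 3.
Starting from 4 we can reach 4, 6, 9, 10, 11. That is one component of size 5.
The largest has 5 vertices.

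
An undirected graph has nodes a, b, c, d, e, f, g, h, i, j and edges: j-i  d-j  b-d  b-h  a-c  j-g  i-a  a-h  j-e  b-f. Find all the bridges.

The edges on the cycle b-d-j-i-a-h-b are not bridges since each lies on that cycle.
But removing b-f disconnects b from f; removing e-j disconnects e from j; removing c-a disconnects c from a; removing j-g disconnects j from g — these are bridges.

a-c, b-f, e-j, g-j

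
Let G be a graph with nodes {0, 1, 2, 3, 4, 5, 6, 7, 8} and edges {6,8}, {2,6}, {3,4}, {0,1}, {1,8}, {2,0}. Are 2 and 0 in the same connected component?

From 2 we can reach 0, 1, 2, 6, 8, which includes 0.

Yes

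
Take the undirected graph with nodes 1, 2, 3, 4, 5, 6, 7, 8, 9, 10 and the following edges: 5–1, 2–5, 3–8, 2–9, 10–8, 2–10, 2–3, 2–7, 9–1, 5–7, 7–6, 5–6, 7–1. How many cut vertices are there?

Removing 2 increases the component count from 2 to 3, so 2 is a cut vertex.
By contrast removing 8 leaves 2 components; it is not a cut vertex. No other vertex is a cut vertex either.

1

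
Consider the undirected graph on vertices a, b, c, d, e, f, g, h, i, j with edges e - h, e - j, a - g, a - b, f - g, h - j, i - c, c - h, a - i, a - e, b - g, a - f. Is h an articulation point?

No

Deleting h leaves 2 components (was 2), so h is not a cut vertex.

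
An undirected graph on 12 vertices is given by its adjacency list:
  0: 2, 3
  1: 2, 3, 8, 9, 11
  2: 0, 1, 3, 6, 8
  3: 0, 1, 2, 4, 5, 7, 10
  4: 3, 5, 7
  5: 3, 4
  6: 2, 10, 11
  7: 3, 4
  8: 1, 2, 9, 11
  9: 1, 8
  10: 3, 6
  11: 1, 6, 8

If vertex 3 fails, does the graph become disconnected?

Deleting 3 raises the number of components from 1 to 2, so 3 is a cut vertex.

Yes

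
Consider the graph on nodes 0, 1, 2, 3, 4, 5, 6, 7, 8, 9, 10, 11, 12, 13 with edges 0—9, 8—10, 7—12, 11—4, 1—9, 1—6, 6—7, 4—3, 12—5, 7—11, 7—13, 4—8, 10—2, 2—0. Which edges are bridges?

The edges on the cycle 1-6-7-11-4-8-10-2-0-9-1 are not bridges since each lies on that cycle.
But removing 3—4 disconnects 3 from 4; removing 12—5 disconnects 12 from 5; removing 7—13 disconnects 7 from 13; removing 7—12 disconnects 7 from 12 — these are bridges.

12-5, 12-7, 13-7, 3-4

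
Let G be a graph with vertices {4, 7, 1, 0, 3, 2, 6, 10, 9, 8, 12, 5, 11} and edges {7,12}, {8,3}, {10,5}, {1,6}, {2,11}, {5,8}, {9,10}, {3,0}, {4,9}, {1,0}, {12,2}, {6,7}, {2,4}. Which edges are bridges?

The edges on the cycle 1-6-7-12-2-4-9-10-5-8-3-0-1 are not bridges since each lies on that cycle.
But removing 2 - 11 disconnects 2 from 11 — this is a bridge.

11-2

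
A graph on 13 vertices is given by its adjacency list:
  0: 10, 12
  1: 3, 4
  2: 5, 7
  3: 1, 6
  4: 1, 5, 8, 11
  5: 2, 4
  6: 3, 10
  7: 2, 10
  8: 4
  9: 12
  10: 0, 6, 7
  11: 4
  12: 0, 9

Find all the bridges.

0-10, 0-12, 11-4, 12-9, 4-8

The edges on the cycle 10-7-2-5-4-1-3-6-10 are not bridges since each lies on that cycle.
But removing 12-9 disconnects 12 from 9; removing 10-0 disconnects 10 from 0; removing 8-4 disconnects 8 from 4; removing 0-12 disconnects 0 from 12 — these are bridges.
In total 5 edges are bridges.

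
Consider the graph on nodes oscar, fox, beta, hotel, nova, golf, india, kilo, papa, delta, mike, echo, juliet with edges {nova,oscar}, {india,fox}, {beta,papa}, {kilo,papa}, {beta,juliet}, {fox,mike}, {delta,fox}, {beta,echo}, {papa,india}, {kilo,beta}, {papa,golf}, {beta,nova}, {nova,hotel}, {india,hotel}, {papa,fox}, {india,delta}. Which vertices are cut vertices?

fox, beta, nova, papa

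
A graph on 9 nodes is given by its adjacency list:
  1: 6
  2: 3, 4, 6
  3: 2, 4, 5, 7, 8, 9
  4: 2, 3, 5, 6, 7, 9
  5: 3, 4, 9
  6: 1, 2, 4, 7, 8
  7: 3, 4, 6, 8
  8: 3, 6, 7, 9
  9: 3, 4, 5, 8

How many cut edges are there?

1

The edges on the cycle 3-9-5-3 are not bridges since each lies on that cycle.
But removing 1-6 disconnects 1 from 6 — this is a bridge.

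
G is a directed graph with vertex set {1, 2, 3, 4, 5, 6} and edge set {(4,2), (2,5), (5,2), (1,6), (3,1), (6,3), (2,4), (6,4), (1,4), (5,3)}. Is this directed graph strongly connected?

Yes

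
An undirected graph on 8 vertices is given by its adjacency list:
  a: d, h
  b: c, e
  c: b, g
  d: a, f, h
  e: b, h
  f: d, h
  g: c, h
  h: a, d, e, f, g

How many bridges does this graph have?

0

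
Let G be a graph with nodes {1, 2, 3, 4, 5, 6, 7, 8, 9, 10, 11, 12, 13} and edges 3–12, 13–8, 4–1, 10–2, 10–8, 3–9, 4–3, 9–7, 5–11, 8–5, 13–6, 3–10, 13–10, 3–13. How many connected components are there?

1

Starting from 1 we can reach 1, 2, 3, 4, 5, 6, 7, 8, 9, 10, 11, 12, 13. That is one component of size 13.
Total: 1 component.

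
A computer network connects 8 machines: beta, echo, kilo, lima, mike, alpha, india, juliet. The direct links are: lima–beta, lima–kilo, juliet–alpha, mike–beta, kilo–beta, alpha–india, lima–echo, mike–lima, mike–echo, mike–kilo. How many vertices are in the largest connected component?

Starting from alpha we can reach alpha, india, juliet. That is one component of size 3.
Starting from beta we can reach beta, echo, kilo, lima, mike. That is one component of size 5.
The largest has 5 vertices.

5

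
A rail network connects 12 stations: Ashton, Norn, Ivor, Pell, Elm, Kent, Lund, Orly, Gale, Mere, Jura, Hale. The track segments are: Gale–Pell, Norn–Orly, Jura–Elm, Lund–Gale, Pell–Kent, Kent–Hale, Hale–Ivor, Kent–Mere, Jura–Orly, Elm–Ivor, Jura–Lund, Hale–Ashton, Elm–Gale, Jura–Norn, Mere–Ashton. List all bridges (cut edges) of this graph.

none

The edges on the cycle Jura-Norn-Orly-Jura are not bridges since each lies on that cycle.
Every edge lies on some cycle, so there are no bridges.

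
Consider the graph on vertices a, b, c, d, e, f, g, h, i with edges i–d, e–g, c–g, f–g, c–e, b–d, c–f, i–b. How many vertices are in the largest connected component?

a is isolated — a component by itself.
h is isolated — a component by itself.
Starting from b we can reach b, d, i. That is one component of size 3.
Starting from c we can reach c, e, f, g. That is one component of size 4.
The largest has 4 vertices.

4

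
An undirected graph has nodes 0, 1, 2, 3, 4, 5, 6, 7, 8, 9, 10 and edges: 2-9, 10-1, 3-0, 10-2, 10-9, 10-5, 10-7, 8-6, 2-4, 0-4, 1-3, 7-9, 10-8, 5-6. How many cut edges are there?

The edges on the cycle 10-1-3-0-4-2-10 are not bridges since each lies on that cycle.
Every edge lies on some cycle, so there are no bridges.

0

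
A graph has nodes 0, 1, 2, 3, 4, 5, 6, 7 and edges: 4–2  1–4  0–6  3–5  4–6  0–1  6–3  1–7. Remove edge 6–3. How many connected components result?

Before removal there is 1 component.
6–3 is a bridge — removing it separates 6's side from 3's side.
After removal: 2 components.

2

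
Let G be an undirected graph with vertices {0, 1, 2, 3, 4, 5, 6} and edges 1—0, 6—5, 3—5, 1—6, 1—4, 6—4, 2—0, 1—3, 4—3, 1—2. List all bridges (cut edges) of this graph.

The edges on the cycle 1-2-0-1 are not bridges since each lies on that cycle.
Every edge lies on some cycle, so there are no bridges.

none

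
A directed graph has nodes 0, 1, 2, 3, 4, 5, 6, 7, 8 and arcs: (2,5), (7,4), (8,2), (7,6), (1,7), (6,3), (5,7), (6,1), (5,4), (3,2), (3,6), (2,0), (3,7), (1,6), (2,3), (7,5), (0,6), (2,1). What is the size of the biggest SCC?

7

{0, 1, 2, 3, 5, 6, 7} are all mutually reachable — one SCC of size 7.
{8} is an SCC by itself.
{4} is an SCC by itself.
The largest has 7 vertices.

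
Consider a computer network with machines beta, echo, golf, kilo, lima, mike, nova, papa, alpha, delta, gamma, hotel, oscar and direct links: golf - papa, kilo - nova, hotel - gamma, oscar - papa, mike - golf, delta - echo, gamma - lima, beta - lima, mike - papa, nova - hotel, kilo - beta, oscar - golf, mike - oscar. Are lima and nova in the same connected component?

From lima we can reach beta, kilo, lima, nova, gamma, hotel, which includes nova.

Yes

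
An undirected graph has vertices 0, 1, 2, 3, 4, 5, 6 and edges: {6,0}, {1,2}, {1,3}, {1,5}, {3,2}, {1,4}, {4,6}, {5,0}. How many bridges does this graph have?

The edges on the cycle 1-3-2-1 are not bridges since each lies on that cycle.
Every edge lies on some cycle, so there are no bridges.

0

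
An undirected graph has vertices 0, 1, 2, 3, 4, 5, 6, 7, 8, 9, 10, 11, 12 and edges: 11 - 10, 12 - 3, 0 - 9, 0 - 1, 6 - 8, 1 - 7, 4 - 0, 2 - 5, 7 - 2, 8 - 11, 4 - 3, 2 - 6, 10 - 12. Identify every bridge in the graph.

The edges on the cycle 4-0-1-7-2-6-8-11-10-12-3-4 are not bridges since each lies on that cycle.
But removing 0 - 9 disconnects 0 from 9; removing 5 - 2 disconnects 5 from 2 — these are bridges.

0-9, 2-5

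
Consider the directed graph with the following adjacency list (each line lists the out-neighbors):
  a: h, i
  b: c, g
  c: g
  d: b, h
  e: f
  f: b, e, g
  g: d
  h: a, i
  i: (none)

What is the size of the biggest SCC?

{b, c, d, g} are all mutually reachable — one SCC of size 4.
{e, f} are all mutually reachable — one SCC of size 2.
{a, h} are all mutually reachable — one SCC of size 2.
{i} is an SCC by itself.
The largest has 4 vertices.

4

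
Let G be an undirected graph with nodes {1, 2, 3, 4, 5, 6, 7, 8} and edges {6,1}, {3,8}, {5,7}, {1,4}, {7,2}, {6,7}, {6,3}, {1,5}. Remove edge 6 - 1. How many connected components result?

1

6 and 1 are still connected via 6-7-5-1, so the component count stays at 1.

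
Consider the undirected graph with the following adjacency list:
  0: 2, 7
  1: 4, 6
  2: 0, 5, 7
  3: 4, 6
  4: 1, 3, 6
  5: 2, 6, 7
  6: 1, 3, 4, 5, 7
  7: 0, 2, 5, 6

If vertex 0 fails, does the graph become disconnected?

No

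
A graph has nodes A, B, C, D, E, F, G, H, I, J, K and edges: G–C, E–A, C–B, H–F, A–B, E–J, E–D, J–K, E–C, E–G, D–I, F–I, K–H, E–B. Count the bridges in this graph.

The edges on the cycle E-G-C-E are not bridges since each lies on that cycle.
Every edge lies on some cycle, so there are no bridges.

0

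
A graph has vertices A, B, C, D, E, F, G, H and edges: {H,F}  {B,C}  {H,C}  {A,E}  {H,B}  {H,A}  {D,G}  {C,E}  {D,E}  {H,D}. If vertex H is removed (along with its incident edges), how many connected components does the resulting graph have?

2

With H gone, the remaining components are: {F}; {A, B, C, D, E, G}.
That is 2 components.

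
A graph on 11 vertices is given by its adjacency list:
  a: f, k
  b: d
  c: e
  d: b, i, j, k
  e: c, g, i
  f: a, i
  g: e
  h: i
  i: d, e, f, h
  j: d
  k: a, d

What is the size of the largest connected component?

Starting from a we can reach a, b, c, d, e, f, g, h, i, j, k. That is one component of size 11.
The largest has 11 vertices.

11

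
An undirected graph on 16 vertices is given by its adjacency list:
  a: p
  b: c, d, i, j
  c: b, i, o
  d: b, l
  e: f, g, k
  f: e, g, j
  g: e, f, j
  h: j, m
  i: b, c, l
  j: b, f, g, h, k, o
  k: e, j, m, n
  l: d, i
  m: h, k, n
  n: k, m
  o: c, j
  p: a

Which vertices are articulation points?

j

Removing j increases the component count from 2 to 3, so j is a cut vertex.
By contrast removing n leaves 2 components; it is not a cut vertex. No other vertex is a cut vertex either.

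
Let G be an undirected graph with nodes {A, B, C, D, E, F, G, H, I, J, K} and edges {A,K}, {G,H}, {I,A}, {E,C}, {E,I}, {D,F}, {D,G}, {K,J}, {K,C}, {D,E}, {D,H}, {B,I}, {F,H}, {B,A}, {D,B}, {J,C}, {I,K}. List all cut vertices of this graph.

Removing D increases the component count from 1 to 2, so D is a cut vertex.
By contrast removing A leaves 1 component; it is not a cut vertex. No other vertex is a cut vertex either.

D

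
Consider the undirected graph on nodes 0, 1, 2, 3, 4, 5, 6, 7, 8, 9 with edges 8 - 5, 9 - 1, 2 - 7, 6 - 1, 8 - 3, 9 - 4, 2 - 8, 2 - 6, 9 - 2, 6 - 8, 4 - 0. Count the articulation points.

4

Removing 2 increases the component count from 1 to 2, so 2 is a cut vertex.
Removing 4 increases the component count from 1 to 2, so 4 is a cut vertex.
Removing 8 increases the component count from 1 to 3, so 8 is a cut vertex.
Likewise 9 is a cut vertex.
By contrast removing 0 leaves 1 component; it is not a cut vertex. No other vertex is a cut vertex either.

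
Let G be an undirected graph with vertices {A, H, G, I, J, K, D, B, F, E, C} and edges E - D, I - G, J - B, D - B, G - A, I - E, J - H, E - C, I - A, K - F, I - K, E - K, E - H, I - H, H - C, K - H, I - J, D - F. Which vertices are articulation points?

Removing I increases the component count from 1 to 2, so I is a cut vertex.
By contrast removing B leaves 1 component; it is not a cut vertex. No other vertex is a cut vertex either.

I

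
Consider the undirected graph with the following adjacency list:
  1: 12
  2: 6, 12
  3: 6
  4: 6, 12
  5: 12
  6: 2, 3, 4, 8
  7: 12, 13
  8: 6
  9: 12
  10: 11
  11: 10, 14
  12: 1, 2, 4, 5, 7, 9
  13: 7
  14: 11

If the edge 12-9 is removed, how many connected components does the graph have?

Before removal there are 2 components.
12-9 is a bridge — removing it separates 12's side from 9's side.
After removal: 3 components.

3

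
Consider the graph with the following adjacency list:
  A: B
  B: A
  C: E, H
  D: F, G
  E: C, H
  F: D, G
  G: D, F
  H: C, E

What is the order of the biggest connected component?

3

Starting from A we can reach A, B. That is one component of size 2.
Starting from D we can reach D, F, G. That is one component of size 3.
Starting from C we can reach C, E, H. That is one component of size 3.
The largest has 3 vertices.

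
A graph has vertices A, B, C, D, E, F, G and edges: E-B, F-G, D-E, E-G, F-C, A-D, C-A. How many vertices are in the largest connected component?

7

Starting from A we can reach A, B, C, D, E, F, G. That is one component of size 7.
The largest has 7 vertices.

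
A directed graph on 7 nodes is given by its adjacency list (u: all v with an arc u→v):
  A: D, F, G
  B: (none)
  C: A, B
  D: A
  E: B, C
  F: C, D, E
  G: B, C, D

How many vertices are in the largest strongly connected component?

{A, C, D, E, F, G} are all mutually reachable — one SCC of size 6.
{B} is an SCC by itself.
The largest has 6 vertices.

6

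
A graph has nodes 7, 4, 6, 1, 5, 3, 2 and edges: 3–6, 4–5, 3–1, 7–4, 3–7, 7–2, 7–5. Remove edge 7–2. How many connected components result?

Before removal there is 1 component.
7–2 is a bridge — removing it separates 7's side from 2's side.
After removal: 2 components.

2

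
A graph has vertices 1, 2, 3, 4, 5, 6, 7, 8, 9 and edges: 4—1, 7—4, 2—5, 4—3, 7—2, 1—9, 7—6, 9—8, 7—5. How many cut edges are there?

The edges on the cycle 7-2-5-7 are not bridges since each lies on that cycle.
But removing 4—1 disconnects 4 from 1; removing 4—3 disconnects 4 from 3; removing 7—4 disconnects 7 from 4; removing 1—9 disconnects 1 from 9 — these are bridges.
In total 6 edges are bridges.

6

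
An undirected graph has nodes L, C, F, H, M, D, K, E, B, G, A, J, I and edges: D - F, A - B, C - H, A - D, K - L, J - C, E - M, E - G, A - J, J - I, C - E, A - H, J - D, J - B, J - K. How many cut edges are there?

7

The edges on the cycle A-J-C-H-A are not bridges since each lies on that cycle.
But removing C - E disconnects C from E; removing L - K disconnects L from K; removing J - I disconnects J from I; removing E - G disconnects E from G — these are bridges.
In total 7 edges are bridges.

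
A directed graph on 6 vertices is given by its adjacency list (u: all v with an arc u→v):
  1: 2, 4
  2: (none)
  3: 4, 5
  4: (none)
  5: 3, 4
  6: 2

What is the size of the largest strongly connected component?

{3, 5} are all mutually reachable — one SCC of size 2.
{6} is an SCC by itself.
{2} is an SCC by itself.
{4} is an SCC by itself.
{1} is an SCC by itself.
The largest has 2 vertices.

2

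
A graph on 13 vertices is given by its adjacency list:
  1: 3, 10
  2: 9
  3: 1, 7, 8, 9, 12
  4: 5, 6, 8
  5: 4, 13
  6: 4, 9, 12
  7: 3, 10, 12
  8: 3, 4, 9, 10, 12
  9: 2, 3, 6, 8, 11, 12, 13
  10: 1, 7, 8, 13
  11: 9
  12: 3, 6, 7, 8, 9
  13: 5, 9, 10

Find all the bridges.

11-9, 2-9

The edges on the cycle 9-8-4-5-13-9 are not bridges since each lies on that cycle.
But removing 2-9 disconnects 2 from 9; removing 9-11 disconnects 9 from 11 — these are bridges.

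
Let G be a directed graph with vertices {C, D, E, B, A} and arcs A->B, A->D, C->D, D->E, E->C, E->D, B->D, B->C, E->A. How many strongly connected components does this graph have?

{A, B, C, D, E} are all mutually reachable — one SCC of size 5.
That gives 1 strongly connected component.

1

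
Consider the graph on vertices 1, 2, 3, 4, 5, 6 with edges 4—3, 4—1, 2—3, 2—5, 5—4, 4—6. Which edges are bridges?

1-4, 4-6

The edges on the cycle 2-5-4-3-2 are not bridges since each lies on that cycle.
But removing 4—6 disconnects 4 from 6; removing 1—4 disconnects 1 from 4 — these are bridges.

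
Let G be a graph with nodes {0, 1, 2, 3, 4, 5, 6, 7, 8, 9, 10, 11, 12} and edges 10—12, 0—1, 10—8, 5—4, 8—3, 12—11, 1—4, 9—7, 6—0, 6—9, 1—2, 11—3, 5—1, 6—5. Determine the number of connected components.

2

Starting from 3 we can reach 3, 8, 10, 11, 12. That is one component of size 5.
Starting from 0 we can reach 0, 1, 2, 4, 5, 6, 7, 9. That is one component of size 8.
Total: 2 components.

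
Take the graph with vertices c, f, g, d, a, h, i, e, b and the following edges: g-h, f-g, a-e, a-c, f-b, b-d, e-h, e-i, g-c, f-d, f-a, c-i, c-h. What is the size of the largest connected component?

Starting from a we can reach a, b, c, d, e, f, g, h, i. That is one component of size 9.
The largest has 9 vertices.

9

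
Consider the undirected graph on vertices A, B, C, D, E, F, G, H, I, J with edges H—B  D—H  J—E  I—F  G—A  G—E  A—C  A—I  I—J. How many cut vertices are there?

3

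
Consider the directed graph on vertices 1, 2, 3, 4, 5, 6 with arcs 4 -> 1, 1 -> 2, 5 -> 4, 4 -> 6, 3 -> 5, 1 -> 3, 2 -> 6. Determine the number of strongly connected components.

{1, 3, 4, 5} are all mutually reachable — one SCC of size 4.
{2} is an SCC by itself.
{6} is an SCC by itself.
That gives 3 strongly connected components.

3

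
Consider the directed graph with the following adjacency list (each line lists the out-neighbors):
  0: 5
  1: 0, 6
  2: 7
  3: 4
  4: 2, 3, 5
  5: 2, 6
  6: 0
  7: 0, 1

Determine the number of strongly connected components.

{0, 1, 2, 5, 6, 7} are all mutually reachable — one SCC of size 6.
{3, 4} are all mutually reachable — one SCC of size 2.
That gives 2 strongly connected components.

2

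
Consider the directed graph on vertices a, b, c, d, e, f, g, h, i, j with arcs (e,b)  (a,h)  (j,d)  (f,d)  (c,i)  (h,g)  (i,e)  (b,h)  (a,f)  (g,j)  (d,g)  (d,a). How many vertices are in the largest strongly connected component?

6

{a, d, f, g, h, j} are all mutually reachable — one SCC of size 6.
{c} is an SCC by itself.
{i} is an SCC by itself.
{e} is an SCC by itself.
{b} is an SCC by itself.
The largest has 6 vertices.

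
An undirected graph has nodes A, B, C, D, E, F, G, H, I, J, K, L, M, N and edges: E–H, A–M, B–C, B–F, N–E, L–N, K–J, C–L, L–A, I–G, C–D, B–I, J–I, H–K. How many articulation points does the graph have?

5

Removing A increases the component count from 1 to 2, so A is a cut vertex.
Removing B increases the component count from 1 to 2, so B is a cut vertex.
Removing C increases the component count from 1 to 2, so C is a cut vertex.
Likewise I, L are cut vertices.
By contrast removing G leaves 1 component; it is not a cut vertex. No other vertex is a cut vertex either.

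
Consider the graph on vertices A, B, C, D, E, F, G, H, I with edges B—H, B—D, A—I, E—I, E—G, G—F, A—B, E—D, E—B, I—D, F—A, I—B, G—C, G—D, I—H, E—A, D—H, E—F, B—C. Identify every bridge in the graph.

The edges on the cycle E-G-C-B-A-F-E are not bridges since each lies on that cycle.
Every edge lies on some cycle, so there are no bridges.

none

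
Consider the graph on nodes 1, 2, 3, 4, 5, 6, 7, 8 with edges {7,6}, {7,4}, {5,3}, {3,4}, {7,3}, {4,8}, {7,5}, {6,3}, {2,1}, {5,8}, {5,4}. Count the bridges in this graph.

The edges on the cycle 7-6-3-5-7 are not bridges since each lies on that cycle.
But removing 2-1 disconnects 2 from 1 — this is a bridge.

1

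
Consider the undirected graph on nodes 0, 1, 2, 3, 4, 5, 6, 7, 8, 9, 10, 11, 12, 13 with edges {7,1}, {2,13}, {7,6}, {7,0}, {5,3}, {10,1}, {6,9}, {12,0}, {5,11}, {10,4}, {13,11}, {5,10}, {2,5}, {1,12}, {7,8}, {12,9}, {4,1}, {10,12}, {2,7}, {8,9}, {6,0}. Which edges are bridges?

The edges on the cycle 10-4-1-10 are not bridges since each lies on that cycle.
But removing 3—5 disconnects 3 from 5 — this is a bridge.

3-5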